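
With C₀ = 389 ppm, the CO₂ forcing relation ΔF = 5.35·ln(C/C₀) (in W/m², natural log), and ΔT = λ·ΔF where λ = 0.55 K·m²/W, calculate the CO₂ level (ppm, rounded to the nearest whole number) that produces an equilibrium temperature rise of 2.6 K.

Required forcing: ΔF = ΔT/λ = 2.6/0.55 = 4.7273 W/m².
Then ln(C/389) = ΔF/5.35 = 4.7273/5.35 = 0.88361.
So C = 389 × e^0.88361 = 389 × 2.41962 = 941.23 ppm.

C ≈ 941 ppm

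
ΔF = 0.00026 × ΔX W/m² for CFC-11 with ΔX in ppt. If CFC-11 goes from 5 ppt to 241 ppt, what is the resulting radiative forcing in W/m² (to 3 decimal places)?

ΔF = 0.061 W/m²

CFC-11: ΔF = 0.00026 × (241 − 5) = 0.00026 × 236 = 0.0614 W/m².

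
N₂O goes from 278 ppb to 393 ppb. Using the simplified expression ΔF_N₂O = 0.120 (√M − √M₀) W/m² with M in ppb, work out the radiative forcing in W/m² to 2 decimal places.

N₂O: 0.120 × (√393 − √278) = 0.120 × (19.8242 − 16.6733) = 0.120 × 3.1509 = 0.3781 W/m².

ΔF = 0.38 W/m²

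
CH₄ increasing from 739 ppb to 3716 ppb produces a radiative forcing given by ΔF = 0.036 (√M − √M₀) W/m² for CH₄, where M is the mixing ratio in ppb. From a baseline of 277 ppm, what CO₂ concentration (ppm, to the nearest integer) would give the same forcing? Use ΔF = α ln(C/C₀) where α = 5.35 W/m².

CH₄ forcing: 0.036 × (√3716 − √739) = 0.036 × (60.9590 − 27.1846) = 0.036 × 33.7744 = 1.21588 W/m².
Set 5.35 ln(C/277) = 1.21588: ln(C/277) = 1.21588/5.35 = 0.22727, so C = 277 × e^0.22727 = 277 × 1.25517 = 347.68 ppm.

C ≈ 348 ppm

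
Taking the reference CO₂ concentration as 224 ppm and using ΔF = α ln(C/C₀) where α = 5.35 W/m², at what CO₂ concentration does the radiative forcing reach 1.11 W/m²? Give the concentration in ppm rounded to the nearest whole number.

Set 5.35 ln(C/224) = 1.11, so ln(C/224) = 1.11/5.35 = 0.20748.
Then C/224 = e^0.20748 = 1.23057, giving C = 224 × 1.23057 = 275.65 ppm.

C ≈ 276 ppm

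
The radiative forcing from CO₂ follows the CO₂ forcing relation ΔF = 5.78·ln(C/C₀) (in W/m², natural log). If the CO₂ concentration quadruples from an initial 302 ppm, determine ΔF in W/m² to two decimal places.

ΔF = 8.01 W/m²

ΔF = 5.78 × ln(4) = 5.78 × 1.38629 = 8.0128 W/m².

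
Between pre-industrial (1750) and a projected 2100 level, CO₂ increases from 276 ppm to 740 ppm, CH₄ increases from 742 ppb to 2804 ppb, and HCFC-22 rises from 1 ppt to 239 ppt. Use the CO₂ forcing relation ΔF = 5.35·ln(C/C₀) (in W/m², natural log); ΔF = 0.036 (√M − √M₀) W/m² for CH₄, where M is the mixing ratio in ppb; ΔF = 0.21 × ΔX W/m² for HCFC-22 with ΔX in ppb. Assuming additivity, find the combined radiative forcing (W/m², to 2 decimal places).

CO₂: 5.35 × ln(740/276) = 5.35 × ln(2.68116) = 5.35 × 0.98625 = 5.2764 W/m².
CH₄: 0.036 × (√2804 − √742) = 0.036 × (52.9528 − 27.2397) = 0.036 × 25.7131 = 0.9257 W/m².
HCFC-22: Δ = 239 − 1 = 238 ppt = 0.238 ppb; ΔF = 0.21 × 0.238 = 0.0500 W/m².
Total ΔF = 5.2764 + 0.9257 + 0.0500 = 6.2521 W/m².

ΔF = 6.25 W/m²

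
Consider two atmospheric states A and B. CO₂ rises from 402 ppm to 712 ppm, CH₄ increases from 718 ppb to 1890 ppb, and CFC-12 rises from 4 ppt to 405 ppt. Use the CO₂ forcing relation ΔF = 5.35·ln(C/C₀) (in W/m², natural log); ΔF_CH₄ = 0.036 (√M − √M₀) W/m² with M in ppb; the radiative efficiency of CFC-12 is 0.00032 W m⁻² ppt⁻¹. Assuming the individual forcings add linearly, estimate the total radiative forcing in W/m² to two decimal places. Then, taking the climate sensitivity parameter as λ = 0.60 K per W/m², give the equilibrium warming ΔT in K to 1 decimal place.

ΔF = 3.79 W/m²; ΔT = 2.3 K

CO₂: 5.35 × ln(712/402) = 5.35 × ln(1.77114) = 5.35 × 0.57162 = 3.0582 W/m².
CH₄: 0.036 × (√1890 − √718) = 0.036 × (43.4741 − 26.7955) = 0.036 × 16.6786 = 0.6004 W/m².
CFC-12: ΔF = 0.00032 × (405 − 4) = 0.00032 × 401 = 0.1283 W/m².
Total ΔF = 3.0582 + 0.6004 + 0.1283 = 3.7869 W/m².
ΔT = λ ΔF = 0.60 × 3.79 = 2.2740 K.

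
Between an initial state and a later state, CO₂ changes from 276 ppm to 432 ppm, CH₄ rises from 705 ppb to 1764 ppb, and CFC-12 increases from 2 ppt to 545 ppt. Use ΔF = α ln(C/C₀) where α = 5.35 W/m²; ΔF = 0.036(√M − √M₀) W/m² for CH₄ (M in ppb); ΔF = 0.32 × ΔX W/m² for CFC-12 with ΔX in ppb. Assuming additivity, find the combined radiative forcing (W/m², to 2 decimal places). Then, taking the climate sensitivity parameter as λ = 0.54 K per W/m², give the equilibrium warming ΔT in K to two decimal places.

CO₂: 5.35 × ln(432/276) = 5.35 × ln(1.56522) = 5.35 × 0.44803 = 2.3970 W/m².
CH₄: 0.036 × (√1764 − √705) = 0.036 × (42.0000 − 26.5518) = 0.036 × 15.4482 = 0.5561 W/m².
CFC-12: Δ = 545 − 2 = 543 ppt = 0.543 ppb; ΔF = 0.32 × 0.543 = 0.1738 W/m².
Total ΔF = 2.3970 + 0.5561 + 0.1738 = 3.1269 W/m².
ΔT = λ ΔF = 0.54 × 3.13 = 1.6902 K.

ΔF = 3.13 W/m²; ΔT = 1.69 K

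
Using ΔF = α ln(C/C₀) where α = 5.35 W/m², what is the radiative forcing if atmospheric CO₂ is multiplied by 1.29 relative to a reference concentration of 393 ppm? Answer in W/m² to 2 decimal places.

Because the forcing depends only on the ratio C/C₀, the initial concentration does not enter.
ΔF = 5.35 × ln(1.29) = 5.35 × 0.25464 = 1.3623 W/m².

ΔF = 1.36 W/m²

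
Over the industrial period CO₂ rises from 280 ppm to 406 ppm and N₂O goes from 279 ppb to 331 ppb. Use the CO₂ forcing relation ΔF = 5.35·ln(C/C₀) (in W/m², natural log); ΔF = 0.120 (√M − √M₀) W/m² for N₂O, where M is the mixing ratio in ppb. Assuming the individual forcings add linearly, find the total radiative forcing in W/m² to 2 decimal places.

CO₂: 5.35 × ln(406/280) = 5.35 × ln(1.45000) = 5.35 × 0.37156 = 1.9878 W/m².
N₂O: 0.120 × (√331 − √279) = 0.120 × (18.1934 − 16.7033) = 0.120 × 1.4901 = 0.1788 W/m².
Total ΔF = 1.9878 + 0.1788 = 2.1666 W/m².

ΔF = 2.17 W/m²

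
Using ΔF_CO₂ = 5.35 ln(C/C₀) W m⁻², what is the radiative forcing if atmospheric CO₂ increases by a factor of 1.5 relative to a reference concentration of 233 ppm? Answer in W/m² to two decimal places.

ΔF = 5.35 × ln(1.5) = 5.35 × 0.40547 = 2.1693 W/m².

ΔF = 2.17 W/m²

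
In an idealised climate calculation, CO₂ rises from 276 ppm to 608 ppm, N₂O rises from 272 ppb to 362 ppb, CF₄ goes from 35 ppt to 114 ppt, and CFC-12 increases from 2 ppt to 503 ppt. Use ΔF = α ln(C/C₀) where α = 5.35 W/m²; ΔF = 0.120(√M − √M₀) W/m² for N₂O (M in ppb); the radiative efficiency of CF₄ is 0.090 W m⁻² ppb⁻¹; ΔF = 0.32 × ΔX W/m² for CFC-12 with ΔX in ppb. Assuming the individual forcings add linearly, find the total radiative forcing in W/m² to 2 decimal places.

ΔF = 4.70 W/m²

CO₂: 5.35 × ln(608/276) = 5.35 × ln(2.20290) = 5.35 × 0.78977 = 4.2253 W/m².
N₂O: 0.120 × (√362 − √272) = 0.120 × (19.0263 − 16.4924) = 0.120 × 2.5339 = 0.3041 W/m².
CF₄: Δ = 114 − 35 = 79 ppt = 0.079 ppb; ΔF = 0.090 × 0.079 = 0.0071 W/m².
CFC-12: Δ = 503 − 2 = 501 ppt = 0.501 ppb; ΔF = 0.32 × 0.501 = 0.1603 W/m².
Total ΔF = 4.2253 + 0.3041 + 0.0071 + 0.1603 = 4.6968 W/m².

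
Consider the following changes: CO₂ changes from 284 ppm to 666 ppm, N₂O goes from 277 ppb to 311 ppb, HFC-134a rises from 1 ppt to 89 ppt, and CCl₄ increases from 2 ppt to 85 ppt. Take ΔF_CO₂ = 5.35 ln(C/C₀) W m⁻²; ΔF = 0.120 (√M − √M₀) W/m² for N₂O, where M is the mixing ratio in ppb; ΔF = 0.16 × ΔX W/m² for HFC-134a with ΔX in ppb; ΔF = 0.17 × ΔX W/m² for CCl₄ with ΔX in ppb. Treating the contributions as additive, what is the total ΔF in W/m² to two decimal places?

CO₂: 5.35 × ln(666/284) = 5.35 × ln(2.34507) = 5.35 × 0.85232 = 4.5599 W/m².
N₂O: 0.120 × (√311 − √277) = 0.120 × (17.6352 − 16.6433) = 0.120 × 0.9919 = 0.1190 W/m².
HFC-134a: Δ = 89 − 1 = 88 ppt = 0.088 ppb; ΔF = 0.16 × 0.088 = 0.0141 W/m².
CCl₄: Δ = 85 − 2 = 83 ppt = 0.083 ppb; ΔF = 0.17 × 0.083 = 0.0141 W/m².
Total ΔF = 4.5599 + 0.1190 + 0.0141 + 0.0141 = 4.7071 W/m².

ΔF = 4.71 W/m²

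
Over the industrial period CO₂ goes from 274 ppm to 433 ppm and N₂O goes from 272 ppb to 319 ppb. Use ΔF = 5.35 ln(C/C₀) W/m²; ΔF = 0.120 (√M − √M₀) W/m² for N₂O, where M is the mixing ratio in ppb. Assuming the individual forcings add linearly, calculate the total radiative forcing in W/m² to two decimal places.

ΔF = 2.61 W/m²

CO₂: 5.35 × ln(433/274) = 5.35 × ln(1.58029) = 5.35 × 0.45761 = 2.4482 W/m².
N₂O: 0.120 × (√319 − √272) = 0.120 × (17.8606 − 16.4924) = 0.120 × 1.3682 = 0.1642 W/m².
Total ΔF = 2.4482 + 0.1642 = 2.6124 W/m².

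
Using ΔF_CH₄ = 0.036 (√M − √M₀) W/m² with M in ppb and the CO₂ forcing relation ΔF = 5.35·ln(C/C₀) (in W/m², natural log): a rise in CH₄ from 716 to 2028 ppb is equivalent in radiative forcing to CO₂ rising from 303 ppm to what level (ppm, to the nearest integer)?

C ≈ 343 ppm

CH₄ forcing: 0.036 × (√2028 − √716) = 0.036 × (45.0333 − 26.7582) = 0.036 × 18.2751 = 0.65790 W/m².
Set 5.35 ln(C/303) = 0.65790: ln(C/303) = 0.65790/5.35 = 0.12297, so C = 303 × e^0.12297 = 303 × 1.13085 = 342.65 ppm.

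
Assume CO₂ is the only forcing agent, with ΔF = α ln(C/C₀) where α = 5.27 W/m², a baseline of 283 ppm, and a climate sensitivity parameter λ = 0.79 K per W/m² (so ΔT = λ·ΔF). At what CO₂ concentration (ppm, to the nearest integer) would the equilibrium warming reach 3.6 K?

Required forcing: ΔF = ΔT/λ = 3.6/0.79 = 4.5570 W/m².
Then ln(C/283) = ΔF/5.27 = 4.5570/5.27 = 0.86471.
So C = 283 × e^0.86471 = 283 × 2.37432 = 671.93 ppm.

C ≈ 672 ppm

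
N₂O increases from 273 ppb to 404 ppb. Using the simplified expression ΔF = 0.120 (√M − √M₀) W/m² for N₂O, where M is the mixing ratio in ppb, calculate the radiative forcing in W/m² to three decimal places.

N₂O: 0.120 × (√404 − √273) = 0.120 × (20.0998 − 16.5227) = 0.120 × 3.5771 = 0.4293 W/m².

ΔF = 0.429 W/m²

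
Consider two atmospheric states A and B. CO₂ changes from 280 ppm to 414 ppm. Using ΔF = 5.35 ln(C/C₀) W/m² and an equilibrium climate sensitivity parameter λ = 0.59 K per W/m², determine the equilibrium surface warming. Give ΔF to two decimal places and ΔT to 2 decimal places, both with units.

ΔF = 2.09 W/m²; ΔT = 1.23 K

CO₂: 5.35 × ln(414/280) = 5.35 × ln(1.47857) = 5.35 × 0.39108 = 2.0923 W/m².
ΔT = λ ΔF = 0.59 × 2.09 = 1.2331 K.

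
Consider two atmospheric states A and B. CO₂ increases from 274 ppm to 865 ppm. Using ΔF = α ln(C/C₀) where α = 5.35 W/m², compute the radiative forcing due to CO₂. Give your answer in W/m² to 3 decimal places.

CO₂ absorption bands are partially saturated, so forcing scales with the logarithm of the concentration ratio.
CO₂: 5.35 × ln(865/274) = 5.35 × ln(3.15693) = 5.35 × 1.14960 = 6.1504 W/m².

ΔF = 6.150 W/m²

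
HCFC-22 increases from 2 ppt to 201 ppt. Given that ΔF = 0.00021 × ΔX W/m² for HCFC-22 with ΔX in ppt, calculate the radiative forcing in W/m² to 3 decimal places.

HCFC-22: ΔF = 0.00021 × (201 − 2) = 0.00021 × 199 = 0.0418 W/m².

ΔF = 0.042 W/m²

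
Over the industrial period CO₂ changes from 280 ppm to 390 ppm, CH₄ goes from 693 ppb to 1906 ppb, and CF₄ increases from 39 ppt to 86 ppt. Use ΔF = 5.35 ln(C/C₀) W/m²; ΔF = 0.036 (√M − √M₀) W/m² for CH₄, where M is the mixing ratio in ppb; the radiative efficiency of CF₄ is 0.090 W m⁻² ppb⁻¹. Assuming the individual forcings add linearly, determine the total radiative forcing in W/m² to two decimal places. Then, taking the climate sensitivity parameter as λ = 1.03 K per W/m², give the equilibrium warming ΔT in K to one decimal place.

ΔF = 2.40 W/m²; ΔT = 2.5 K

CO₂: 5.35 × ln(390/280) = 5.35 × ln(1.39286) = 5.35 × 0.33136 = 1.7728 W/m².
CH₄: 0.036 × (√1906 − √693) = 0.036 × (43.6578 − 26.3249) = 0.036 × 17.3329 = 0.6240 W/m².
CF₄: Δ = 86 − 39 = 47 ppt = 0.047 ppb; ΔF = 0.090 × 0.047 = 0.0042 W/m².
Total ΔF = 1.7728 + 0.6240 + 0.0042 = 2.4010 W/m².
ΔT = λ ΔF = 1.03 × 2.40 = 2.4720 K.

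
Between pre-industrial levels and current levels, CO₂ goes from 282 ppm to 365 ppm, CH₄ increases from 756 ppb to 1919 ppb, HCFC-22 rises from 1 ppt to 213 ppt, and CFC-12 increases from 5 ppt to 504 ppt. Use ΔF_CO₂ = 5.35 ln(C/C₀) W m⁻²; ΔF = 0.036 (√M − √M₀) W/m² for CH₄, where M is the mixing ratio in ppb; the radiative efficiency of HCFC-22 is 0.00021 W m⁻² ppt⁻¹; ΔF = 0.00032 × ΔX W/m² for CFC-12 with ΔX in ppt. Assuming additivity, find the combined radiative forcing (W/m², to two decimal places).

ΔF = 2.17 W/m²

CO₂: 5.35 × ln(365/282) = 5.35 × ln(1.29433) = 5.35 × 0.25799 = 1.3802 W/m².
CH₄: 0.036 × (√1919 − √756) = 0.036 × (43.8064 − 27.4955) = 0.036 × 16.3109 = 0.5872 W/m².
HCFC-22: ΔF = 0.00021 × (213 − 1) = 0.00021 × 212 = 0.0445 W/m².
CFC-12: ΔF = 0.00032 × (504 − 5) = 0.00032 × 499 = 0.1597 W/m².
Total ΔF = 1.3802 + 0.5872 + 0.0445 + 0.1597 = 2.1716 W/m².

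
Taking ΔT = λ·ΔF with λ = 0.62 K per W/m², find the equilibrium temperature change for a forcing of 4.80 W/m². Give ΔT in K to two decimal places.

ΔT = 2.98 K

ΔT = λ ΔF = 0.62 × 4.80 = 2.9760 K.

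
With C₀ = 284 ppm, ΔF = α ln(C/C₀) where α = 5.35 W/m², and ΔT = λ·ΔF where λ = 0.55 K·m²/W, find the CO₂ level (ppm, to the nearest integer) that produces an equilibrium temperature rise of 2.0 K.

C ≈ 560 ppm

Required forcing: ΔF = ΔT/λ = 2.0/0.55 = 3.6364 W/m².
Then ln(C/284) = ΔF/5.35 = 3.6364/5.35 = 0.67970.
So C = 284 × e^0.67970 = 284 × 1.97329 = 560.41 ppm.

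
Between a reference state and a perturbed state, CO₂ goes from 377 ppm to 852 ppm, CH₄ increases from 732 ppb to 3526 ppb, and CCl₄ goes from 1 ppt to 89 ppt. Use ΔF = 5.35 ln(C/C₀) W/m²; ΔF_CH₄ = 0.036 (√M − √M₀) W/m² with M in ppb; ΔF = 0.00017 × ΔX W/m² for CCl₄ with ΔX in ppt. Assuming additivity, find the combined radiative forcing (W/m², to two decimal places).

ΔF = 5.54 W/m²

CO₂: 5.35 × ln(852/377) = 5.35 × ln(2.25995) = 5.35 × 0.81534 = 4.3621 W/m².
CH₄: 0.036 × (√3526 − √732) = 0.036 × (59.3801 − 27.0555) = 0.036 × 32.3246 = 1.1637 W/m².
CCl₄: ΔF = 0.00017 × (89 − 1) = 0.00017 × 88 = 0.0150 W/m².
Total ΔF = 4.3621 + 1.1637 + 0.0150 = 5.5408 W/m².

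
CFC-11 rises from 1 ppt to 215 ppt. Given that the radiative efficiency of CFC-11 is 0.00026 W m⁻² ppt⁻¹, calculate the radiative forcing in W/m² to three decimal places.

ΔF = 0.056 W/m²

CFC-11: ΔF = 0.00026 × (215 − 1) = 0.00026 × 214 = 0.0556 W/m².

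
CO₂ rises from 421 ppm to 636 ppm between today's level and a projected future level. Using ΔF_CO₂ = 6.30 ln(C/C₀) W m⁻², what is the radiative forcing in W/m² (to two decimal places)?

CO₂ absorption bands are partially saturated, so forcing scales with the logarithm of the concentration ratio.
CO₂: 6.30 × ln(636/421) = 6.30 × ln(1.51069) = 6.30 × 0.41257 = 2.5992 W/m².

ΔF = 2.60 W/m²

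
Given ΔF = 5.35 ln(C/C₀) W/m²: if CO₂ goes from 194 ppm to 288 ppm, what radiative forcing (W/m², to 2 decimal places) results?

CO₂: 5.35 × ln(288/194) = 5.35 × ln(1.48454) = 5.35 × 0.39510 = 2.1138 W/m².

ΔF = 2.11 W/m²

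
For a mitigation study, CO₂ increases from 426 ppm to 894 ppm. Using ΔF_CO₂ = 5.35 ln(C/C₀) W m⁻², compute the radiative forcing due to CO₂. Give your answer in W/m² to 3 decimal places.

ΔF = 3.966 W/m²

CO₂: 5.35 × ln(894/426) = 5.35 × ln(2.09859) = 5.35 × 0.74127 = 3.9658 W/m².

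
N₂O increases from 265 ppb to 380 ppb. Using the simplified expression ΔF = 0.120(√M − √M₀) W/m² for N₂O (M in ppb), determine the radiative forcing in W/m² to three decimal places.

N₂O: 0.120 × (√380 − √265) = 0.120 × (19.4936 − 16.2788) = 0.120 × 3.2148 = 0.3858 W/m².

ΔF = 0.386 W/m²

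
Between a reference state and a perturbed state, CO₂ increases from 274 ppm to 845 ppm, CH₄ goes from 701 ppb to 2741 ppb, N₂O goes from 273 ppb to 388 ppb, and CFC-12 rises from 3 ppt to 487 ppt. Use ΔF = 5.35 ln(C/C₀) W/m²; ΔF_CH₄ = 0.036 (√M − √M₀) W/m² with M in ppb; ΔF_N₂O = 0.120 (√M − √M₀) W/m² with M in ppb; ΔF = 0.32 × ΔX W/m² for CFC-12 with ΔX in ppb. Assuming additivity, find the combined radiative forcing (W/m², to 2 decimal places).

CO₂: 5.35 × ln(845/274) = 5.35 × ln(3.08394) = 5.35 × 1.12621 = 6.0252 W/m².
CH₄: 0.036 × (√2741 − √701) = 0.036 × (52.3546 − 26.4764) = 0.036 × 25.8782 = 0.9316 W/m².
N₂O: 0.120 × (√388 − √273) = 0.120 × (19.6977 − 16.5227) = 0.120 × 3.1750 = 0.3810 W/m².
CFC-12: Δ = 487 − 3 = 484 ppt = 0.484 ppb; ΔF = 0.32 × 0.484 = 0.1549 W/m².
Total ΔF = 6.0252 + 0.9316 + 0.3810 + 0.1549 = 7.4927 W/m².

ΔF = 7.49 W/m²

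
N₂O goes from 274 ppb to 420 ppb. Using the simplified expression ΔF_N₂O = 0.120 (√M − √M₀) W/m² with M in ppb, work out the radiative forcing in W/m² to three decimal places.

ΔF = 0.473 W/m²

N₂O: 0.120 × (√420 − √274) = 0.120 × (20.4939 − 16.5529) = 0.120 × 3.9410 = 0.4729 W/m².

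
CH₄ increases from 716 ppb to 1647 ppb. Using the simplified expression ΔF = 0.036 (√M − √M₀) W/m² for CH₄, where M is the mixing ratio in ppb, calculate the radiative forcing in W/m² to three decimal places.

ΔF = 0.498 W/m²

CH₄: 0.036 × (√1647 − √716) = 0.036 × (40.5832 − 26.7582) = 0.036 × 13.8250 = 0.4977 W/m².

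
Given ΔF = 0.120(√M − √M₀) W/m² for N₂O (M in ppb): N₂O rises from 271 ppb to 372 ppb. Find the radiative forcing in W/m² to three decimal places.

N₂O: 0.120 × (√372 − √271) = 0.120 × (19.2873 − 16.4621) = 0.120 × 2.8252 = 0.3390 W/m².

ΔF = 0.339 W/m²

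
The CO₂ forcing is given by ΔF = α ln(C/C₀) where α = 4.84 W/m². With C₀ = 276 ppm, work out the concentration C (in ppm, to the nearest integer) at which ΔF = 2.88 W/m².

Set 4.84 ln(C/276) = 2.88, so ln(C/276) = 2.88/4.84 = 0.59504.
Then C/276 = e^0.59504 = 1.81310, giving C = 276 × 1.81310 = 500.42 ppm.

C ≈ 500 ppm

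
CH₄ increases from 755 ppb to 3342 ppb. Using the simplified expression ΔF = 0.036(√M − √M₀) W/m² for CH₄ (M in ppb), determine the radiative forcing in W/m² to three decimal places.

CH₄: 0.036 × (√3342 − √755) = 0.036 × (57.8100 − 27.4773) = 0.036 × 30.3327 = 1.0920 W/m².

ΔF = 1.092 W/m²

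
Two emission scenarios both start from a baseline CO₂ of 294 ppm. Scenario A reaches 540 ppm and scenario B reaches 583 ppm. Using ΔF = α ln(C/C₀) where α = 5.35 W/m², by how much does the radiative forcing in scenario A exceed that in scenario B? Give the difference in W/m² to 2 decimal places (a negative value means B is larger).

ΔF_A = 5.35 ln(540/294) = 5.35 × 0.60799 = 3.2527 W/m².
ΔF_B = 5.35 ln(583/294) = 5.35 × 0.68461 = 3.6627 W/m².
Difference: 3.2527 − 3.6627 = -0.4100 W/m².

ΔF_A − ΔF_B = -0.41 W/m²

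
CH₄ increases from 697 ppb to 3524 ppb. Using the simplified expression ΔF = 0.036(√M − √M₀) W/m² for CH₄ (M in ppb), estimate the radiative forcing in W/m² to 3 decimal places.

ΔF = 1.187 W/m²

CH₄: 0.036 × (√3524 − √697) = 0.036 × (59.3633 − 26.4008) = 0.036 × 32.9625 = 1.1867 W/m².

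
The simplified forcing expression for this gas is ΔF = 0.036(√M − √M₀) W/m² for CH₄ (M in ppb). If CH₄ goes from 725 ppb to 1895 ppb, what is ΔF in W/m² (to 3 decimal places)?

ΔF = 0.598 W/m²

CH₄: 0.036 × (√1895 − √725) = 0.036 × (43.5316 − 26.9258) = 0.036 × 16.6058 = 0.5978 W/m².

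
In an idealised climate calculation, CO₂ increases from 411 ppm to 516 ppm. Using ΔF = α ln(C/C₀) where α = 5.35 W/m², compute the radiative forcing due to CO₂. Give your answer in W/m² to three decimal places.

CO₂ absorption bands are partially saturated, so forcing scales with the logarithm of the concentration ratio.
CO₂: 5.35 × ln(516/411) = 5.35 × ln(1.25547) = 5.35 × 0.22751 = 1.2172 W/m².

ΔF = 1.217 W/m²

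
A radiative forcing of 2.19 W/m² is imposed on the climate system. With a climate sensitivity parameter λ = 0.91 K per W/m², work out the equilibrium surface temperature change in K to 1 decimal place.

ΔT = λ ΔF = 0.91 × 2.19 = 1.9929 K.

ΔT = 2.0 K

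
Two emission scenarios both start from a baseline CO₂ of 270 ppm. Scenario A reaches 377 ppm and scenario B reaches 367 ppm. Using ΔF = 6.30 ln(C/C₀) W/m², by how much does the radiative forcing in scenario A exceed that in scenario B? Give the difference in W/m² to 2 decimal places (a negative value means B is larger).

ΔF_A = 6.30 ln(377/270) = 6.30 × 0.33382 = 2.1031 W/m².
ΔF_B = 6.30 ln(367/270) = 6.30 × 0.30694 = 1.9337 W/m².
Difference: 2.1031 − 1.9337 = 0.1694 W/m².

ΔF_A − ΔF_B = 0.17 W/m²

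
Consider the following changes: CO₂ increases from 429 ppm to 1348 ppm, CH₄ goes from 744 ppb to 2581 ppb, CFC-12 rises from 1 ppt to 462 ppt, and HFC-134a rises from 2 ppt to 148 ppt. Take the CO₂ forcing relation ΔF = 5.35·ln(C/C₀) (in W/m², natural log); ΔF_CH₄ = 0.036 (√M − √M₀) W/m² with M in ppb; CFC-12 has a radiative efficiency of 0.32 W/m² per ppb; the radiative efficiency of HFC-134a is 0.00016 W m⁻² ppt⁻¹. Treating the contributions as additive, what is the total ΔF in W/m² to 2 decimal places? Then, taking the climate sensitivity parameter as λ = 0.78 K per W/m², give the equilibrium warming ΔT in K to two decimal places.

CO₂: 5.35 × ln(1348/429) = 5.35 × ln(3.14219) = 5.35 × 1.14492 = 6.1253 W/m².
CH₄: 0.036 × (√2581 − √744) = 0.036 × (50.8035 − 27.2764) = 0.036 × 23.5271 = 0.8470 W/m².
CFC-12: Δ = 462 − 1 = 461 ppt = 0.461 ppb; ΔF = 0.32 × 0.461 = 0.1475 W/m².
HFC-134a: ΔF = 0.00016 × (148 − 2) = 0.00016 × 146 = 0.0234 W/m².
Total ΔF = 6.1253 + 0.8470 + 0.1475 + 0.0234 = 7.1432 W/m².
ΔT = λ ΔF = 0.78 × 7.14 = 5.5692 K.

ΔF = 7.14 W/m²; ΔT = 5.57 K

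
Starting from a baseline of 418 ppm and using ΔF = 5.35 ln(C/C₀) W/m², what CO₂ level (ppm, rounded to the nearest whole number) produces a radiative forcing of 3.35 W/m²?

Set 5.35 ln(C/418) = 3.35, so ln(C/418) = 3.35/5.35 = 0.62617.
Then C/418 = e^0.62617 = 1.87043, giving C = 418 × 1.87043 = 781.84 ppm.

C ≈ 782 ppm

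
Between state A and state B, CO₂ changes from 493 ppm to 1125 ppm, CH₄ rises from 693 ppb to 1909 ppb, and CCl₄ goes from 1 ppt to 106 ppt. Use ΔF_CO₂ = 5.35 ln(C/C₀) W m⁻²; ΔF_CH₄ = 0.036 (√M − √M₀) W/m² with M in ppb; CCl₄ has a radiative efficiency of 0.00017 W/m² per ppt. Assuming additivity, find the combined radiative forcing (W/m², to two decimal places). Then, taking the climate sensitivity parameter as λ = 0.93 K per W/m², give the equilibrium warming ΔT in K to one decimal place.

CO₂: 5.35 × ln(1125/493) = 5.35 × ln(2.28195) = 5.35 × 0.82503 = 4.4139 W/m².
CH₄: 0.036 × (√1909 − √693) = 0.036 × (43.6921 − 26.3249) = 0.036 × 17.3672 = 0.6252 W/m².
CCl₄: ΔF = 0.00017 × (106 − 1) = 0.00017 × 105 = 0.0179 W/m².
Total ΔF = 4.4139 + 0.6252 + 0.0179 = 5.0570 W/m².
ΔT = λ ΔF = 0.93 × 5.06 = 4.7058 K.

ΔF = 5.06 W/m²; ΔT = 4.7 K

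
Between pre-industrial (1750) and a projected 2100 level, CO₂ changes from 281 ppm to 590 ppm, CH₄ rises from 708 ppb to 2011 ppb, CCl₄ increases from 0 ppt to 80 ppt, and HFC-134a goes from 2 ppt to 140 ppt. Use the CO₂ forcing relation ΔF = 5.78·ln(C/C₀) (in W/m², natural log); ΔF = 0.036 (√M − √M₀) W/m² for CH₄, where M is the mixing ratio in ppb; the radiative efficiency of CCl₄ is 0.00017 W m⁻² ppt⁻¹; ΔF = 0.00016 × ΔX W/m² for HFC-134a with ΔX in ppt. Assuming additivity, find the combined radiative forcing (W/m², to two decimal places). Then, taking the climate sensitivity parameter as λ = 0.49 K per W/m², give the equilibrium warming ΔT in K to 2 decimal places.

ΔF = 4.98 W/m²; ΔT = 2.44 K

CO₂: 5.78 × ln(590/281) = 5.78 × ln(2.09964) = 5.78 × 0.74177 = 4.2874 W/m².
CH₄: 0.036 × (√2011 − √708) = 0.036 × (44.8442 − 26.6083) = 0.036 × 18.2359 = 0.6565 W/m².
CCl₄: ΔF = 0.00017 × (80 − 0) = 0.00017 × 80 = 0.0136 W/m².
HFC-134a: ΔF = 0.00016 × (140 − 2) = 0.00016 × 138 = 0.0221 W/m².
Total ΔF = 4.2874 + 0.6565 + 0.0136 + 0.0221 = 4.9796 W/m².
ΔT = λ ΔF = 0.49 × 4.98 = 2.4402 K.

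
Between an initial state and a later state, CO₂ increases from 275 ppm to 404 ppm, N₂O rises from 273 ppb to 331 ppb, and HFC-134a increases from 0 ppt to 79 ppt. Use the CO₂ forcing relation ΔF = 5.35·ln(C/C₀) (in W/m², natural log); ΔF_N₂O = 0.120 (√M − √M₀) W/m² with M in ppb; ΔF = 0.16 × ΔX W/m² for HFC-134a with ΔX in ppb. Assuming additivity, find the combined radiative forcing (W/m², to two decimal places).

ΔF = 2.27 W/m²

CO₂: 5.35 × ln(404/275) = 5.35 × ln(1.46909) = 5.35 × 0.38464 = 2.0578 W/m².
N₂O: 0.120 × (√331 − √273) = 0.120 × (18.1934 − 16.5227) = 0.120 × 1.6707 = 0.2005 W/m².
HFC-134a: Δ = 79 − 0 = 79 ppt = 0.079 ppb; ΔF = 0.16 × 0.079 = 0.0126 W/m².
Total ΔF = 2.0578 + 0.2005 + 0.0126 = 2.2709 W/m².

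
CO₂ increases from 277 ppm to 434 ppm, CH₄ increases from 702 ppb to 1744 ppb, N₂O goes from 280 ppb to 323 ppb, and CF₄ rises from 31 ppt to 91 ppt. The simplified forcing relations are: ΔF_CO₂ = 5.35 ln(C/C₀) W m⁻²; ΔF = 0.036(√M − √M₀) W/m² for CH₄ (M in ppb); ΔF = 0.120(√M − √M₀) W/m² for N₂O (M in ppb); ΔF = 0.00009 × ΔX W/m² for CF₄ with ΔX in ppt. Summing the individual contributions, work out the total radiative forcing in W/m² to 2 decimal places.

CO₂: 5.35 × ln(434/277) = 5.35 × ln(1.56679) = 5.35 × 0.44903 = 2.4023 W/m².
CH₄: 0.036 × (√1744 − √702) = 0.036 × (41.7612 − 26.4953) = 0.036 × 15.2659 = 0.5496 W/m².
N₂O: 0.120 × (√323 − √280) = 0.120 × (17.9722 − 16.7332) = 0.120 × 1.2390 = 0.1487 W/m².
CF₄: ΔF = 0.00009 × (91 − 31) = 0.00009 × 60 = 0.0054 W/m².
Total ΔF = 2.4023 + 0.5496 + 0.1487 + 0.0054 = 3.1060 W/m².

ΔF = 3.11 W/m²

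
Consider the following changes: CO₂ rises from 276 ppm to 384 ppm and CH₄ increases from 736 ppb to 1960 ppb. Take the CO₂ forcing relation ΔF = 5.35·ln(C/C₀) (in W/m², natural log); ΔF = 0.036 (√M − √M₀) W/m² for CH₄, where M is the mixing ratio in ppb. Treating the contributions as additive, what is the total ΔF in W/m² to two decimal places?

CO₂: 5.35 × ln(384/276) = 5.35 × ln(1.39130) = 5.35 × 0.33024 = 1.7668 W/m².
CH₄: 0.036 × (√1960 − √736) = 0.036 × (44.2719 − 27.1293) = 0.036 × 17.1426 = 0.6171 W/m².
Total ΔF = 1.7668 + 0.6171 = 2.3839 W/m².

ΔF = 2.38 W/m²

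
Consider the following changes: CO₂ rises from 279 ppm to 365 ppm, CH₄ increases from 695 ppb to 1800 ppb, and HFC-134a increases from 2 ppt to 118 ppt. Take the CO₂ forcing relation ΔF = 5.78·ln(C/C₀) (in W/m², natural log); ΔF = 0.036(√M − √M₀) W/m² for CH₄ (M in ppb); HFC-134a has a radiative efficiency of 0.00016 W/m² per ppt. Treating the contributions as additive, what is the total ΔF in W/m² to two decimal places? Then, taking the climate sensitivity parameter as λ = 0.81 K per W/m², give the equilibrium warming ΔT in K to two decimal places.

CO₂: 5.78 × ln(365/279) = 5.78 × ln(1.30824) = 5.78 × 0.26868 = 1.5530 W/m².
CH₄: 0.036 × (√1800 − √695) = 0.036 × (42.4264 − 26.3629) = 0.036 × 16.0635 = 0.5783 W/m².
HFC-134a: ΔF = 0.00016 × (118 − 2) = 0.00016 × 116 = 0.0186 W/m².
Total ΔF = 1.5530 + 0.5783 + 0.0186 = 2.1499 W/m².
ΔT = λ ΔF = 0.81 × 2.15 = 1.7415 K.

ΔF = 2.15 W/m²; ΔT = 1.74 K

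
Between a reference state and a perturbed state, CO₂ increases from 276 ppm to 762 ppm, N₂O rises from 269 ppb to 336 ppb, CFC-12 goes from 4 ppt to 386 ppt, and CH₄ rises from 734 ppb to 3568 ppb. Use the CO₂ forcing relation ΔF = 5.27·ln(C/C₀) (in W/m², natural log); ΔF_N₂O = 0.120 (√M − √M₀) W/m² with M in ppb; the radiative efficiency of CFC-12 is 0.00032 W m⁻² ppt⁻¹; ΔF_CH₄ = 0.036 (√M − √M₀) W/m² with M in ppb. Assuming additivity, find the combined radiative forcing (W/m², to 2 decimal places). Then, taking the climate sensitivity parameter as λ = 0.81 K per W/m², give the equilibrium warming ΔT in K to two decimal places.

ΔF = 6.88 W/m²; ΔT = 5.57 K

CO₂: 5.27 × ln(762/276) = 5.27 × ln(2.76087) = 5.27 × 1.01555 = 5.3519 W/m².
N₂O: 0.120 × (√336 − √269) = 0.120 × (18.3303 − 16.4012) = 0.120 × 1.9291 = 0.2315 W/m².
CFC-12: ΔF = 0.00032 × (386 − 4) = 0.00032 × 382 = 0.1222 W/m².
CH₄: 0.036 × (√3568 − √734) = 0.036 × (59.7327 − 27.0924) = 0.036 × 32.6403 = 1.1751 W/m².
Total ΔF = 5.3519 + 0.2315 + 0.1222 + 1.1751 = 6.8807 W/m².
ΔT = λ ΔF = 0.81 × 6.88 = 5.5728 K.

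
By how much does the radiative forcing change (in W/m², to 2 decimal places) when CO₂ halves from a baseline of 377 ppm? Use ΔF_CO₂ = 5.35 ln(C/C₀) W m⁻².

ΔF = 5.35 × ln(0.5) = 5.35 × -0.69315 = -3.7084 W/m².

ΔF = -3.71 W/m²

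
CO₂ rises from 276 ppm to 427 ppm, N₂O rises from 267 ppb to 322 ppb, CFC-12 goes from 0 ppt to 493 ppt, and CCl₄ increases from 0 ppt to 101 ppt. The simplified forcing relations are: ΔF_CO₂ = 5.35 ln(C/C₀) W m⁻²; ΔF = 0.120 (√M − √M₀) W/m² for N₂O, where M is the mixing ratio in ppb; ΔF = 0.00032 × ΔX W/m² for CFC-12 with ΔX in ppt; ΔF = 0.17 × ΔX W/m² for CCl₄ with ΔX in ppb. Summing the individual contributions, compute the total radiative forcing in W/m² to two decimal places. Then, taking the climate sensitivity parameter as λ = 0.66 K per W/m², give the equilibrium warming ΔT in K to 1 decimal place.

CO₂: 5.35 × ln(427/276) = 5.35 × ln(1.54710) = 5.35 × 0.43638 = 2.3346 W/m².
N₂O: 0.120 × (√322 − √267) = 0.120 × (17.9444 − 16.3401) = 0.120 × 1.6043 = 0.1925 W/m².
CFC-12: ΔF = 0.00032 × (493 − 0) = 0.00032 × 493 = 0.1578 W/m².
CCl₄: Δ = 101 − 0 = 101 ppt = 0.101 ppb; ΔF = 0.17 × 0.101 = 0.0172 W/m².
Total ΔF = 2.3346 + 0.1925 + 0.1578 + 0.0172 = 2.7021 W/m².
ΔT = λ ΔF = 0.66 × 2.70 = 1.7820 K.

ΔF = 2.70 W/m²; ΔT = 1.8 K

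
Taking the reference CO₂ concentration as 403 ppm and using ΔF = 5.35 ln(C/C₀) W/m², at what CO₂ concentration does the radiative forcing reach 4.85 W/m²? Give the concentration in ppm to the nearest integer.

Set 5.35 ln(C/403) = 4.85, so ln(C/403) = 4.85/5.35 = 0.90654.
Then C/403 = e^0.90654 = 2.47574, giving C = 403 × 2.47574 = 997.72 ppm.

C ≈ 998 ppm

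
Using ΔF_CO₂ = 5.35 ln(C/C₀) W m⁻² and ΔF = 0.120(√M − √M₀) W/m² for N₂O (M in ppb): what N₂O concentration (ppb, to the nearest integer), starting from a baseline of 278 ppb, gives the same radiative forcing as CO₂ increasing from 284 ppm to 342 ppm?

M ≈ 623 ppb

CO₂ forcing: 5.35 × ln(342/284) = 5.35 × 0.185836 = 0.99422 W/m².
Set 0.120(√M − √278) = 0.99422: √M = 0.99422/0.120 + √278 = 8.2852 + 16.6733 = 24.9585.
M = (24.9585)² = 622.93 ppb.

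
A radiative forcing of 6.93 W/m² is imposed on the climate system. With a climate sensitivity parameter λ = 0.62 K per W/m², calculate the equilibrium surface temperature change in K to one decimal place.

ΔT = λ ΔF = 0.62 × 6.93 = 4.2966 K.

ΔT = 4.3 K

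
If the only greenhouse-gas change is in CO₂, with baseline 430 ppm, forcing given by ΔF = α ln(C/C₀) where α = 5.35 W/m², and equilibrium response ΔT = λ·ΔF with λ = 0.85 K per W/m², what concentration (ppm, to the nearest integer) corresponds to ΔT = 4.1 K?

C ≈ 1059 ppm

Required forcing: ΔF = ΔT/λ = 4.1/0.85 = 4.8235 W/m².
Then ln(C/430) = ΔF/5.35 = 4.8235/5.35 = 0.90159.
So C = 430 × e^0.90159 = 430 × 2.46352 = 1059.31 ppm.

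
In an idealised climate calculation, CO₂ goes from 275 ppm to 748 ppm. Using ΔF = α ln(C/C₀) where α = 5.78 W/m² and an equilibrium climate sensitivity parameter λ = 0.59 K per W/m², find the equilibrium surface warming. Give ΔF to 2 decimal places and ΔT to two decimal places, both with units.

CO₂: 5.78 × ln(748/275) = 5.78 × ln(2.72000) = 5.78 × 1.00063 = 5.7836 W/m².
ΔT = λ ΔF = 0.59 × 5.78 = 3.4102 K.

ΔF = 5.78 W/m²; ΔT = 3.41 K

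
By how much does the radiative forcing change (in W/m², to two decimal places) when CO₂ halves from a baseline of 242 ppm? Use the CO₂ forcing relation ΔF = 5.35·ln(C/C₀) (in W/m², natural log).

ΔF = -3.71 W/m²

Because the forcing depends only on the ratio C/C₀, the initial concentration does not enter.
ΔF = 5.35 × ln(0.5) = 5.35 × -0.69315 = -3.7084 W/m².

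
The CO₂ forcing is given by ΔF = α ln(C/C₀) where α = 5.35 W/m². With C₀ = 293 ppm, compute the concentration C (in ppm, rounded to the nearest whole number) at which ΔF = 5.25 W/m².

C ≈ 782 ppm

Set 5.35 ln(C/293) = 5.25, so ln(C/293) = 5.25/5.35 = 0.98131.
Then C/293 = e^0.98131 = 2.66795, giving C = 293 × 2.66795 = 781.71 ppm.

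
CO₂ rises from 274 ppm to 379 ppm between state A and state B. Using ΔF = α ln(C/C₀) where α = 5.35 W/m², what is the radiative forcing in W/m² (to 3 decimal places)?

CO₂: 5.35 × ln(379/274) = 5.35 × ln(1.38321) = 5.35 × 0.32441 = 1.7356 W/m².

ΔF = 1.736 W/m²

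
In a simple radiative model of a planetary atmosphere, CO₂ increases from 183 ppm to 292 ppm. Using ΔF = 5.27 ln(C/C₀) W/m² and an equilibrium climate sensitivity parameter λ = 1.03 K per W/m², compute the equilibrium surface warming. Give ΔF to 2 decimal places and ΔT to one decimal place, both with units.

CO₂: 5.27 × ln(292/183) = 5.27 × ln(1.59563) = 5.27 × 0.46727 = 2.4625 W/m².
ΔT = λ ΔF = 1.03 × 2.46 = 2.5338 K.

ΔF = 2.46 W/m²; ΔT = 2.5 K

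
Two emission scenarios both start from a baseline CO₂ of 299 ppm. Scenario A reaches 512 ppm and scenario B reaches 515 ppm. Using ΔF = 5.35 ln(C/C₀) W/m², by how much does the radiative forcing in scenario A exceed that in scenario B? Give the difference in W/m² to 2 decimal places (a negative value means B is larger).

ΔF_A − ΔF_B = -0.03 W/m²

ΔF_A = 5.35 ln(512/299) = 5.35 × 0.53788 = 2.8777 W/m².
ΔF_B = 5.35 ln(515/299) = 5.35 × 0.54372 = 2.9089 W/m².
Difference: 2.8777 − 2.9089 = -0.0312 W/m².
(Equivalently, ΔF_A − ΔF_B = 5.35 ln(512/515) = 5.35 × -0.00584 = -0.0312 W/m².)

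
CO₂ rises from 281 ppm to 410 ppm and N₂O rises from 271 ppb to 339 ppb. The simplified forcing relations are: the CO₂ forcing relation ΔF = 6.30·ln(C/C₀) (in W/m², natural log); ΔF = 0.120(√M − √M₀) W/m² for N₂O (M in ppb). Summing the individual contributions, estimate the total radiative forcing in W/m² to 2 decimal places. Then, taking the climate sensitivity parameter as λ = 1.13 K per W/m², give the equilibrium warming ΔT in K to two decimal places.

ΔF = 2.61 W/m²; ΔT = 2.95 K

CO₂: 6.30 × ln(410/281) = 6.30 × ln(1.45907) = 6.30 × 0.37780 = 2.3801 W/m².
N₂O: 0.120 × (√339 − √271) = 0.120 × (18.4120 − 16.4621) = 0.120 × 1.9499 = 0.2340 W/m².
Total ΔF = 2.3801 + 0.2340 = 2.6141 W/m².
ΔT = λ ΔF = 1.13 × 2.61 = 2.9493 K.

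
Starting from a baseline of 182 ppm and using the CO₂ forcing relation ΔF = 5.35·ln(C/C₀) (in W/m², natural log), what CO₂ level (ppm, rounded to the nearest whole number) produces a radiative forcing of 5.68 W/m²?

C ≈ 526 ppm

Set 5.35 ln(C/182) = 5.68, so ln(C/182) = 5.68/5.35 = 1.06168.
Then C/182 = e^1.06168 = 2.89122, giving C = 182 × 2.89122 = 526.20 ppm.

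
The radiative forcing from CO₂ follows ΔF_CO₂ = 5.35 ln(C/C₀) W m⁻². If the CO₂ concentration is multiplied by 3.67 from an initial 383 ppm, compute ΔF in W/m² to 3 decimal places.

ΔF = 5.35 × ln(3.67) = 5.35 × 1.30019 = 6.9560 W/m².

ΔF = 6.956 W/m²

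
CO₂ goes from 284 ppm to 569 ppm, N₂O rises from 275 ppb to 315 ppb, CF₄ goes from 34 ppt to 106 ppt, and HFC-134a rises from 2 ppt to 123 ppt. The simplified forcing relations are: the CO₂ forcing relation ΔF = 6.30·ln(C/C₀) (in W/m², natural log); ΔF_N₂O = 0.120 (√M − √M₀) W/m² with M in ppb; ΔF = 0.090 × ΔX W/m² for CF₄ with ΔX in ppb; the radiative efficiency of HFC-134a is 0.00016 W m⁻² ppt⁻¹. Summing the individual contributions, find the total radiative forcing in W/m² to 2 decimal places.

ΔF = 4.54 W/m²

CO₂: 6.30 × ln(569/284) = 6.30 × ln(2.00352) = 6.30 × 0.69491 = 4.3779 W/m².
N₂O: 0.120 × (√315 − √275) = 0.120 × (17.7482 − 16.5831) = 0.120 × 1.1651 = 0.1398 W/m².
CF₄: Δ = 106 − 34 = 72 ppt = 0.072 ppb; ΔF = 0.090 × 0.072 = 0.0065 W/m².
HFC-134a: ΔF = 0.00016 × (123 − 2) = 0.00016 × 121 = 0.0194 W/m².
Total ΔF = 4.3779 + 0.1398 + 0.0065 + 0.0194 = 4.5436 W/m².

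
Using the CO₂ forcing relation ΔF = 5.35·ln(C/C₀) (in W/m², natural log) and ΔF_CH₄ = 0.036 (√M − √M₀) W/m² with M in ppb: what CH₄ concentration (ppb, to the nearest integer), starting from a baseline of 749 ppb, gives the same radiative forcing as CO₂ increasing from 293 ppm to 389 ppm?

M ≈ 4828 ppb

CO₂ forcing: 5.35 × ln(389/293) = 5.35 × 0.283407 = 1.51623 W/m².
Set 0.036(√M − √749) = 1.51623: √M = 1.51623/0.036 + √749 = 42.1175 + 27.3679 = 69.4854.
M = (69.4854)² = 4828.22 ppb.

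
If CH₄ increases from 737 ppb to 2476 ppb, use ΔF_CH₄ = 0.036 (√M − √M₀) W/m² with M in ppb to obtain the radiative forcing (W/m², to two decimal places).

ΔF = 0.81 W/m²

CH₄: 0.036 × (√2476 − √737) = 0.036 × (49.7594 − 27.1477) = 0.036 × 22.6117 = 0.8140 W/m².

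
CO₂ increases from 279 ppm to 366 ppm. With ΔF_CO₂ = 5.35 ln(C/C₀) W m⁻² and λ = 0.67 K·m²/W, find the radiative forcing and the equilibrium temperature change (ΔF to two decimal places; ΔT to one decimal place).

ΔF = 1.45 W/m²; ΔT = 1.0 K

CO₂: 5.35 × ln(366/279) = 5.35 × ln(1.31183) = 5.35 × 0.27142 = 1.4521 W/m².
ΔT = λ ΔF = 0.67 × 1.45 = 0.9715 K.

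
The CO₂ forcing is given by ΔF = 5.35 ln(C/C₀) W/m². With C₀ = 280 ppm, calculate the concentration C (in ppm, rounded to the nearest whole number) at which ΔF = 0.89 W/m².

Set 5.35 ln(C/280) = 0.89, so ln(C/280) = 0.89/5.35 = 0.16636.
Then C/280 = e^0.16636 = 1.18100, giving C = 280 × 1.18100 = 330.68 ppm.

C ≈ 331 ppm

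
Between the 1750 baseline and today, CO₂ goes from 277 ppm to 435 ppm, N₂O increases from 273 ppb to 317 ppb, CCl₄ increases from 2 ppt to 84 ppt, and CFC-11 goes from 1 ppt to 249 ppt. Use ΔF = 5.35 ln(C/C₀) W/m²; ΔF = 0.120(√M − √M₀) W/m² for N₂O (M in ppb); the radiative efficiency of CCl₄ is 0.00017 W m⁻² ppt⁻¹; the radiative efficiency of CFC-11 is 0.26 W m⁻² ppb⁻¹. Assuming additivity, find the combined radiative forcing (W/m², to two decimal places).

ΔF = 2.65 W/m²

CO₂: 5.35 × ln(435/277) = 5.35 × ln(1.57040) = 5.35 × 0.45133 = 2.4146 W/m².
N₂O: 0.120 × (√317 − √273) = 0.120 × (17.8045 − 16.5227) = 0.120 × 1.2818 = 0.1538 W/m².
CCl₄: ΔF = 0.00017 × (84 − 2) = 0.00017 × 82 = 0.0139 W/m².
CFC-11: Δ = 249 − 1 = 248 ppt = 0.248 ppb; ΔF = 0.26 × 0.248 = 0.0645 W/m².
Total ΔF = 2.4146 + 0.1538 + 0.0139 + 0.0645 = 2.6468 W/m².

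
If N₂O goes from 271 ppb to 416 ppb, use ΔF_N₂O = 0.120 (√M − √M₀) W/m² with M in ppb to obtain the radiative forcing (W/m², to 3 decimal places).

ΔF = 0.472 W/m²

N₂O: 0.120 × (√416 − √271) = 0.120 × (20.3961 − 16.4621) = 0.120 × 3.9340 = 0.4721 W/m².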